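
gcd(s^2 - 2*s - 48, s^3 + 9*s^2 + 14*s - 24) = s + 6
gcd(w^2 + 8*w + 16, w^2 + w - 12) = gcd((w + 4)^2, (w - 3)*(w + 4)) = w + 4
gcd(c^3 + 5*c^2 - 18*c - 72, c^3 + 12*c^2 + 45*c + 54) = c^2 + 9*c + 18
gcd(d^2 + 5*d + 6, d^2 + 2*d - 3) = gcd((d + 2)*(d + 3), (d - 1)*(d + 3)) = d + 3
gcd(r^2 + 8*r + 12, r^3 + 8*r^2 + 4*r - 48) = r + 6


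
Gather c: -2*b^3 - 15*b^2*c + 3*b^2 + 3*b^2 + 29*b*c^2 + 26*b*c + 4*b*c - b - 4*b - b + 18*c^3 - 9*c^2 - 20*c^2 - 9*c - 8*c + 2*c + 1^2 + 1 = -2*b^3 + 6*b^2 - 6*b + 18*c^3 + c^2*(29*b - 29) + c*(-15*b^2 + 30*b - 15) + 2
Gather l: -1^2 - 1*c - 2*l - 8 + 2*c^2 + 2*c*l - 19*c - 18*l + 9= 2*c^2 - 20*c + l*(2*c - 20)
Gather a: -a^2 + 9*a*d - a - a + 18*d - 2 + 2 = -a^2 + a*(9*d - 2) + 18*d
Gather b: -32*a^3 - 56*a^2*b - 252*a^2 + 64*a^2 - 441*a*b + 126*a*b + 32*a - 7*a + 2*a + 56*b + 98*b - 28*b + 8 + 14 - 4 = -32*a^3 - 188*a^2 + 27*a + b*(-56*a^2 - 315*a + 126) + 18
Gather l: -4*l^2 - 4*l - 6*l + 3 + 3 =-4*l^2 - 10*l + 6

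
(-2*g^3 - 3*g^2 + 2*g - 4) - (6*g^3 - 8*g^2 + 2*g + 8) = -8*g^3 + 5*g^2 - 12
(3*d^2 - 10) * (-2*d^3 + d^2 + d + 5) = -6*d^5 + 3*d^4 + 23*d^3 + 5*d^2 - 10*d - 50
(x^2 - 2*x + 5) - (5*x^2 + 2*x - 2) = -4*x^2 - 4*x + 7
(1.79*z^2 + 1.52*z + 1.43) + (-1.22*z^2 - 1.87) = 0.57*z^2 + 1.52*z - 0.44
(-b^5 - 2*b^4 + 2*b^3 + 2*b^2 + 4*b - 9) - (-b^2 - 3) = -b^5 - 2*b^4 + 2*b^3 + 3*b^2 + 4*b - 6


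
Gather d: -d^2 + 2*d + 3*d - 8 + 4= -d^2 + 5*d - 4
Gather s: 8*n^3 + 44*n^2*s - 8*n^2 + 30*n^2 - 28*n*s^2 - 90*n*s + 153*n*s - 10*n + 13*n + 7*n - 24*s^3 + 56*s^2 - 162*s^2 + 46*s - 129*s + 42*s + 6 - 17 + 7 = 8*n^3 + 22*n^2 + 10*n - 24*s^3 + s^2*(-28*n - 106) + s*(44*n^2 + 63*n - 41) - 4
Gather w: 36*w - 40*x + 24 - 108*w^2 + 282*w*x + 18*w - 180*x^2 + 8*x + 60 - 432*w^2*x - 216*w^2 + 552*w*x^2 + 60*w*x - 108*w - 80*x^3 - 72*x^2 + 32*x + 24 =w^2*(-432*x - 324) + w*(552*x^2 + 342*x - 54) - 80*x^3 - 252*x^2 + 108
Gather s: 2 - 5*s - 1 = 1 - 5*s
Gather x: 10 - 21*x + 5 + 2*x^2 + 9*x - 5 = 2*x^2 - 12*x + 10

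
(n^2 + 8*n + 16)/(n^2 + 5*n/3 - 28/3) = 3*(n + 4)/(3*n - 7)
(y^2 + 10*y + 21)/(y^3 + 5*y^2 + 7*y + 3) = (y + 7)/(y^2 + 2*y + 1)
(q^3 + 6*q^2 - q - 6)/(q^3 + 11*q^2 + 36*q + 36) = (q^2 - 1)/(q^2 + 5*q + 6)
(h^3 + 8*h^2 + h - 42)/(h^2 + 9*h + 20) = (h^3 + 8*h^2 + h - 42)/(h^2 + 9*h + 20)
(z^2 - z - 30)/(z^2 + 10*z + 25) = (z - 6)/(z + 5)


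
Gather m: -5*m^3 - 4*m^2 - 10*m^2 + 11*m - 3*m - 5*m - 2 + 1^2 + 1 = -5*m^3 - 14*m^2 + 3*m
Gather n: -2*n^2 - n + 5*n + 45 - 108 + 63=-2*n^2 + 4*n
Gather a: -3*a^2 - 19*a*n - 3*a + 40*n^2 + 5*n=-3*a^2 + a*(-19*n - 3) + 40*n^2 + 5*n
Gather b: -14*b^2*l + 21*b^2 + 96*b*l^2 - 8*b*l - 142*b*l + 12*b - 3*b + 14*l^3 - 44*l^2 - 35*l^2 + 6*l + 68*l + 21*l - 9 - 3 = b^2*(21 - 14*l) + b*(96*l^2 - 150*l + 9) + 14*l^3 - 79*l^2 + 95*l - 12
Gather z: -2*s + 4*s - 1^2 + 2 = 2*s + 1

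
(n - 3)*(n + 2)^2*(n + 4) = n^4 + 5*n^3 - 4*n^2 - 44*n - 48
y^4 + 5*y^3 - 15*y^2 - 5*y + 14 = (y - 2)*(y - 1)*(y + 1)*(y + 7)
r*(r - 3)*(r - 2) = r^3 - 5*r^2 + 6*r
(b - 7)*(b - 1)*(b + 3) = b^3 - 5*b^2 - 17*b + 21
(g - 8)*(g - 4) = g^2 - 12*g + 32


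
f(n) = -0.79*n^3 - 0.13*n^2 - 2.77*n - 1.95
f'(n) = -2.37*n^2 - 0.26*n - 2.77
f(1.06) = -5.97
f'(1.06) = -5.71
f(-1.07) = 1.83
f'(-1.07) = -5.21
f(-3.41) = 37.31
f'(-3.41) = -29.44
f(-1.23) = 2.73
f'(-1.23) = -6.04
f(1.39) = -8.17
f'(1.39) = -7.71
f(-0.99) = 1.43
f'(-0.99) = -4.84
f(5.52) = -154.08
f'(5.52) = -76.42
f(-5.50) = 140.79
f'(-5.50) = -73.03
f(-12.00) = 1377.69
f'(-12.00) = -340.93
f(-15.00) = 2676.60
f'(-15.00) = -532.12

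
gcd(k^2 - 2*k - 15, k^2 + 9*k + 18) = k + 3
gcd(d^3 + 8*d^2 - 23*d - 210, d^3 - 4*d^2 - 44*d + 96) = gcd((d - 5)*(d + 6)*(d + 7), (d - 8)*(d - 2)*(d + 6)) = d + 6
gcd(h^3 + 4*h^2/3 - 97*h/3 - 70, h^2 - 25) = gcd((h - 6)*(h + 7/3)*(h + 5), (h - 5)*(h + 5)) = h + 5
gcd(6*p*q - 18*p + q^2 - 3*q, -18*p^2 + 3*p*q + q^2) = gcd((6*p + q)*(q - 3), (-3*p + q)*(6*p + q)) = 6*p + q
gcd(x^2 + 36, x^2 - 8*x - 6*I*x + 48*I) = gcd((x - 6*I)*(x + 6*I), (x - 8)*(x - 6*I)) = x - 6*I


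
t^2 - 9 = (t - 3)*(t + 3)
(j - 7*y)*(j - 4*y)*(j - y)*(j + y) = j^4 - 11*j^3*y + 27*j^2*y^2 + 11*j*y^3 - 28*y^4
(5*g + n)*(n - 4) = 5*g*n - 20*g + n^2 - 4*n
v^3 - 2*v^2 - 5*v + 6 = (v - 3)*(v - 1)*(v + 2)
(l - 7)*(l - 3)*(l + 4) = l^3 - 6*l^2 - 19*l + 84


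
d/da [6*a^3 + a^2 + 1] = 2*a*(9*a + 1)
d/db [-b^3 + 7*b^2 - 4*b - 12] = -3*b^2 + 14*b - 4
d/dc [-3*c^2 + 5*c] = 5 - 6*c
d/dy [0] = 0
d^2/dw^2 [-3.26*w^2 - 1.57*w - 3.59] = -6.52000000000000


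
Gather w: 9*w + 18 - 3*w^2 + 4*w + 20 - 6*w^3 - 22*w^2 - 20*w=-6*w^3 - 25*w^2 - 7*w + 38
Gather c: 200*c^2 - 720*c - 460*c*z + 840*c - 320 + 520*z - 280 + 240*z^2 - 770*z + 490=200*c^2 + c*(120 - 460*z) + 240*z^2 - 250*z - 110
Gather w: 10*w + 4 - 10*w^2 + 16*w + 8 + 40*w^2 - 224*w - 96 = 30*w^2 - 198*w - 84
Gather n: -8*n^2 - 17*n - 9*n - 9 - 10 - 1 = -8*n^2 - 26*n - 20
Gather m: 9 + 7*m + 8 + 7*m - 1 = 14*m + 16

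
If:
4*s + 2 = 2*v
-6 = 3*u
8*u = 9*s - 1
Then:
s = -5/3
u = -2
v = -7/3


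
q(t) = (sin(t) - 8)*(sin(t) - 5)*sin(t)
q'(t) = (sin(t) - 8)*(sin(t) - 5)*cos(t) + (sin(t) - 8)*sin(t)*cos(t) + (sin(t) - 5)*sin(t)*cos(t)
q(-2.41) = -32.82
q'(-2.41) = -43.69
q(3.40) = -11.09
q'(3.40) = -45.28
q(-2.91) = -9.88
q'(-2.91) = -44.89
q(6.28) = -0.13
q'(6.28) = 40.08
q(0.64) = 19.46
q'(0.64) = 20.49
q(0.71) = 20.83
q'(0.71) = 18.45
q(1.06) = 25.67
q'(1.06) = 9.58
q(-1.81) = -52.05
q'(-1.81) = -16.13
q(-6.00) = 10.18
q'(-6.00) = 31.66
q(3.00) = 5.39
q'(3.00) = -36.03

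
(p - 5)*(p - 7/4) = p^2 - 27*p/4 + 35/4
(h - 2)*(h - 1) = h^2 - 3*h + 2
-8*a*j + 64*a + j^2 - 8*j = (-8*a + j)*(j - 8)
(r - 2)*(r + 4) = r^2 + 2*r - 8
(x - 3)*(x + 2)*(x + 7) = x^3 + 6*x^2 - 13*x - 42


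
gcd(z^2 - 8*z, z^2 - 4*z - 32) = z - 8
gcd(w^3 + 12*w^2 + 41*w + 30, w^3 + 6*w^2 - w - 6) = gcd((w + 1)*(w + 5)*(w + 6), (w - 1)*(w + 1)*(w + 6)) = w^2 + 7*w + 6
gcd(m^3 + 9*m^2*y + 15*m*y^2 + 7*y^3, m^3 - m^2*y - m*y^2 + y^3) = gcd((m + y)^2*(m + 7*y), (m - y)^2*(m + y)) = m + y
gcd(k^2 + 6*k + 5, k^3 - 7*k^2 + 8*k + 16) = k + 1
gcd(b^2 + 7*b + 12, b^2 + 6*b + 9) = b + 3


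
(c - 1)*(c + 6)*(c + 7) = c^3 + 12*c^2 + 29*c - 42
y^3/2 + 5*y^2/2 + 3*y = y*(y/2 + 1)*(y + 3)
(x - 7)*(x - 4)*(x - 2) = x^3 - 13*x^2 + 50*x - 56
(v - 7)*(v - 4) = v^2 - 11*v + 28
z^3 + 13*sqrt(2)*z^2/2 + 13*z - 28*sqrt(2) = (z - sqrt(2))*(z + 7*sqrt(2)/2)*(z + 4*sqrt(2))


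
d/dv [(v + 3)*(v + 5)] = 2*v + 8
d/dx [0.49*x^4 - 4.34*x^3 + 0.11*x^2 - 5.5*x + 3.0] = 1.96*x^3 - 13.02*x^2 + 0.22*x - 5.5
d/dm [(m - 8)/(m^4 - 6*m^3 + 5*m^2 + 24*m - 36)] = (-3*m^3 + 35*m^2 - 44*m - 52)/(m^7 - 9*m^6 + 19*m^5 + 45*m^4 - 200*m^3 + 72*m^2 + 432*m - 432)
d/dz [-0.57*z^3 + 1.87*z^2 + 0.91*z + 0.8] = -1.71*z^2 + 3.74*z + 0.91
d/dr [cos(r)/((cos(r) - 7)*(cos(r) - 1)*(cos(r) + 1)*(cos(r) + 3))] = (3*cos(r)^4 - 8*cos(r)^3 - 22*cos(r)^2 - 21)/((cos(r) - 7)^2*(cos(r) + 3)^2*sin(r)^3)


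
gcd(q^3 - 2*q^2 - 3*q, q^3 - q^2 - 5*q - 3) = q^2 - 2*q - 3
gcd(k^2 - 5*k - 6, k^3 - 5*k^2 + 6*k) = 1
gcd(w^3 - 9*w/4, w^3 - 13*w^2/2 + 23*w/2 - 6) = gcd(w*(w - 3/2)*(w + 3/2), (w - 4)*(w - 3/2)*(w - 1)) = w - 3/2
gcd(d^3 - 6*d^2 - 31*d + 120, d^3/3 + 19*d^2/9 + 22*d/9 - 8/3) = 1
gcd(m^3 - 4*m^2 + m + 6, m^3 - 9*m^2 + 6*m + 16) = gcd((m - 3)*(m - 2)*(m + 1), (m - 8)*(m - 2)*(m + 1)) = m^2 - m - 2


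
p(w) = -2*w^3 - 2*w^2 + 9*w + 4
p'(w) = -6*w^2 - 4*w + 9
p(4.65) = -198.48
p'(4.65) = -139.34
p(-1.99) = -6.07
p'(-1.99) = -6.80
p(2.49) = -16.87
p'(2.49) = -38.16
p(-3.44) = 30.79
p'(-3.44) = -48.24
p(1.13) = 8.73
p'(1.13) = -3.18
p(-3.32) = 25.26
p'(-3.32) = -43.85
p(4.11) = -131.65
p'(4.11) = -108.79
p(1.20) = 8.46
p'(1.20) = -4.44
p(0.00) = 4.00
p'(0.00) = 9.00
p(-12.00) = 3064.00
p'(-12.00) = -807.00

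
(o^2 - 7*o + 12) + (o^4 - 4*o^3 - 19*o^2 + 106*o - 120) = o^4 - 4*o^3 - 18*o^2 + 99*o - 108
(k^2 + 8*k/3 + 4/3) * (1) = k^2 + 8*k/3 + 4/3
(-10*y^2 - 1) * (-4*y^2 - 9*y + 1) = 40*y^4 + 90*y^3 - 6*y^2 + 9*y - 1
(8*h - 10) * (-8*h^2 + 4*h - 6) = -64*h^3 + 112*h^2 - 88*h + 60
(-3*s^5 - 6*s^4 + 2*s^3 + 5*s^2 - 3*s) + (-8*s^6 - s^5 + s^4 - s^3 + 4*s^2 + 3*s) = -8*s^6 - 4*s^5 - 5*s^4 + s^3 + 9*s^2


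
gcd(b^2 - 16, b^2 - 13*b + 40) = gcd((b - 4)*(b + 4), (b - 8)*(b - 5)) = 1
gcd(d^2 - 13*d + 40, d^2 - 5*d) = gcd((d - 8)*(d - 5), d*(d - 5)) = d - 5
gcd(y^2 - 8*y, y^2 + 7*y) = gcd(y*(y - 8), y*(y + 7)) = y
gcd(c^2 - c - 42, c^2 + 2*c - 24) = c + 6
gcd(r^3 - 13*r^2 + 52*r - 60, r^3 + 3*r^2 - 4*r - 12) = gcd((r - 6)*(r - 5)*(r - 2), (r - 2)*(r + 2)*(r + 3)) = r - 2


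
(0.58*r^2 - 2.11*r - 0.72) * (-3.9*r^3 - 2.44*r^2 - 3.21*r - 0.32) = -2.262*r^5 + 6.8138*r^4 + 6.0946*r^3 + 8.3443*r^2 + 2.9864*r + 0.2304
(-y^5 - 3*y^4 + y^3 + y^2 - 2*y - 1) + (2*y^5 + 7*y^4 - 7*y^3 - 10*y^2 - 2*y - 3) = y^5 + 4*y^4 - 6*y^3 - 9*y^2 - 4*y - 4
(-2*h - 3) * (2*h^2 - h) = -4*h^3 - 4*h^2 + 3*h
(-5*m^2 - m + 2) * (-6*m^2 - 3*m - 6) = 30*m^4 + 21*m^3 + 21*m^2 - 12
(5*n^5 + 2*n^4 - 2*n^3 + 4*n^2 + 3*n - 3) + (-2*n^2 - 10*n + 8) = 5*n^5 + 2*n^4 - 2*n^3 + 2*n^2 - 7*n + 5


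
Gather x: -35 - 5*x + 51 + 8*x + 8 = 3*x + 24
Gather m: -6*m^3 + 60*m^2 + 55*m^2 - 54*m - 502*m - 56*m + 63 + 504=-6*m^3 + 115*m^2 - 612*m + 567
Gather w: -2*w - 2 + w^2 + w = w^2 - w - 2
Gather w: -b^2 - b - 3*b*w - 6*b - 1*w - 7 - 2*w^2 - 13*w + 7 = -b^2 - 7*b - 2*w^2 + w*(-3*b - 14)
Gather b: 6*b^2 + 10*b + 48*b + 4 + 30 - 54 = 6*b^2 + 58*b - 20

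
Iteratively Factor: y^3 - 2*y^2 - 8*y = (y + 2)*(y^2 - 4*y) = (y - 4)*(y + 2)*(y)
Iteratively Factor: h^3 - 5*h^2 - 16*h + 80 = (h - 5)*(h^2 - 16) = (h - 5)*(h + 4)*(h - 4)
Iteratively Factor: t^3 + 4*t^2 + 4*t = (t)*(t^2 + 4*t + 4) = t*(t + 2)*(t + 2)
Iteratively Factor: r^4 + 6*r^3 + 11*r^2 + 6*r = (r)*(r^3 + 6*r^2 + 11*r + 6) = r*(r + 2)*(r^2 + 4*r + 3) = r*(r + 1)*(r + 2)*(r + 3)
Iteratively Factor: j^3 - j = (j)*(j^2 - 1) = j*(j - 1)*(j + 1)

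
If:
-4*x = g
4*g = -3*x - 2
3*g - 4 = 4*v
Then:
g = -8/13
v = -19/13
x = 2/13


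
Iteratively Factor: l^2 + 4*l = (l)*(l + 4)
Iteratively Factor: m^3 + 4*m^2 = (m + 4)*(m^2) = m*(m + 4)*(m)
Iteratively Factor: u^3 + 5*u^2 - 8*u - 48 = (u - 3)*(u^2 + 8*u + 16) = (u - 3)*(u + 4)*(u + 4)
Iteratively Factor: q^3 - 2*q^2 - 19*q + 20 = (q - 5)*(q^2 + 3*q - 4) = (q - 5)*(q + 4)*(q - 1)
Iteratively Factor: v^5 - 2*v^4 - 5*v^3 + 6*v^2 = (v + 2)*(v^4 - 4*v^3 + 3*v^2) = v*(v + 2)*(v^3 - 4*v^2 + 3*v) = v*(v - 1)*(v + 2)*(v^2 - 3*v) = v^2*(v - 1)*(v + 2)*(v - 3)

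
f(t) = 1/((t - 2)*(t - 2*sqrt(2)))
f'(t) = -1/((t - 2)*(t - 2*sqrt(2))^2) - 1/((t - 2)^2*(t - 2*sqrt(2)))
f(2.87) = 27.65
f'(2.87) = -696.84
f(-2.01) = 0.05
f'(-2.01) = 0.02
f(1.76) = 3.90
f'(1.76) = 19.90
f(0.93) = 0.49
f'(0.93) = 0.72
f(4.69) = 0.20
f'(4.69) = -0.18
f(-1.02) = 0.09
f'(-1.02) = 0.05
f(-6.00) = 0.01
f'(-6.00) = 0.00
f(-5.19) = 0.02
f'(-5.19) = 0.00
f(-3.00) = 0.03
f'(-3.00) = 0.01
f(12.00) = 0.01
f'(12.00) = 0.00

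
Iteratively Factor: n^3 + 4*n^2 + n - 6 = (n + 2)*(n^2 + 2*n - 3) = (n + 2)*(n + 3)*(n - 1)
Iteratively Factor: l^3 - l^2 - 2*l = (l)*(l^2 - l - 2) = l*(l + 1)*(l - 2)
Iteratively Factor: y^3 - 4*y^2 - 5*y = (y + 1)*(y^2 - 5*y) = y*(y + 1)*(y - 5)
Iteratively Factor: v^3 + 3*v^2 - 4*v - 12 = (v + 2)*(v^2 + v - 6) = (v + 2)*(v + 3)*(v - 2)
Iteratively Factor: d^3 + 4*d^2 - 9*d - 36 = (d + 3)*(d^2 + d - 12) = (d + 3)*(d + 4)*(d - 3)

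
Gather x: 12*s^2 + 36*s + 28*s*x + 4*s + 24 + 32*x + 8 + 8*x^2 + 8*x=12*s^2 + 40*s + 8*x^2 + x*(28*s + 40) + 32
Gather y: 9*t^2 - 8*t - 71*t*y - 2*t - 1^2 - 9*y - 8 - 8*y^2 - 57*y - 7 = 9*t^2 - 10*t - 8*y^2 + y*(-71*t - 66) - 16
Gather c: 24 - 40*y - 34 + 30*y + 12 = 2 - 10*y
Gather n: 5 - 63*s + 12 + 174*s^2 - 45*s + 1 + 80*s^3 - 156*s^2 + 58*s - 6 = 80*s^3 + 18*s^2 - 50*s + 12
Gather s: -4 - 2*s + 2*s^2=2*s^2 - 2*s - 4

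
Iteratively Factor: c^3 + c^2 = (c + 1)*(c^2) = c*(c + 1)*(c)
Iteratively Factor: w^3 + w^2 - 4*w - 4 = (w + 1)*(w^2 - 4) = (w - 2)*(w + 1)*(w + 2)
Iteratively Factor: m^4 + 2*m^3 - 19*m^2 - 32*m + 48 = (m - 1)*(m^3 + 3*m^2 - 16*m - 48) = (m - 1)*(m + 3)*(m^2 - 16) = (m - 4)*(m - 1)*(m + 3)*(m + 4)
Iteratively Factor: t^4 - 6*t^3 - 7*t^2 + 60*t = (t)*(t^3 - 6*t^2 - 7*t + 60) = t*(t - 4)*(t^2 - 2*t - 15) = t*(t - 5)*(t - 4)*(t + 3)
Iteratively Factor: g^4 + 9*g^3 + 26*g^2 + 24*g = (g + 2)*(g^3 + 7*g^2 + 12*g) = (g + 2)*(g + 3)*(g^2 + 4*g) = (g + 2)*(g + 3)*(g + 4)*(g)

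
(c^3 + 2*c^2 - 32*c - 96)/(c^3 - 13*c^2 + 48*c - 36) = (c^2 + 8*c + 16)/(c^2 - 7*c + 6)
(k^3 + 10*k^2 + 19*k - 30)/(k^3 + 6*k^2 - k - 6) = (k + 5)/(k + 1)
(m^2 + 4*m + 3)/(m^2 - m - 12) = (m + 1)/(m - 4)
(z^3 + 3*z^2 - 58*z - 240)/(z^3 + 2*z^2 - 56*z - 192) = (z + 5)/(z + 4)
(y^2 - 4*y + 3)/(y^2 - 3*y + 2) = (y - 3)/(y - 2)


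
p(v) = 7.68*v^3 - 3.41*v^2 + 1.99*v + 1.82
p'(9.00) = 1806.85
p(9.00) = 5342.24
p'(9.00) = 1806.85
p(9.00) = 5342.24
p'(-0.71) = 18.45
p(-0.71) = -4.06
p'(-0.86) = 24.90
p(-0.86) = -7.30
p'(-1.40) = 56.70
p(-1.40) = -28.72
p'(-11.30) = 3021.03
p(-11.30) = -11537.54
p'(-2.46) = 158.20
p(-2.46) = -138.04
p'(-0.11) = 3.02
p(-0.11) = 1.55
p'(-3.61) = 326.87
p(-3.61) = -411.12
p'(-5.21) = 662.92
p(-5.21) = -1187.22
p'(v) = 23.04*v^2 - 6.82*v + 1.99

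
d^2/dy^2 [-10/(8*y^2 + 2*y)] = 10*(4*y*(4*y + 1) - (8*y + 1)^2)/(y^3*(4*y + 1)^3)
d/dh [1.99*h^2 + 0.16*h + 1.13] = 3.98*h + 0.16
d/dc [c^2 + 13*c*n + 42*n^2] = 2*c + 13*n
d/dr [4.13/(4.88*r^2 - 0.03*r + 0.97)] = (0.1239 - 40.3088*r)/(4.88*r^2 - 0.03*r + 0.97)^2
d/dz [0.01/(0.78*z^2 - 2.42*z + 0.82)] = (0.0242 - 0.0156*z)/(0.78*z^2 - 2.42*z + 0.82)^2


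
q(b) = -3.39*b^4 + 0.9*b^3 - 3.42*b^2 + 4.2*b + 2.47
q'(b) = -13.56*b^3 + 2.7*b^2 - 6.84*b + 4.2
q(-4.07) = -1062.16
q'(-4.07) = 990.97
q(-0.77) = -4.39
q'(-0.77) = 17.26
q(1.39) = -8.54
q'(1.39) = -36.51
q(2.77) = -192.59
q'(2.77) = -282.23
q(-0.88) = -6.52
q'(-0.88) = 21.55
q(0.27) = 3.35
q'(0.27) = 2.28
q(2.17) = -70.49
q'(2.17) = -136.49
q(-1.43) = -27.34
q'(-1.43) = 59.15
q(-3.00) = -339.80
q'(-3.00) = 415.14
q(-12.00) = -72390.65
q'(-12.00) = 23906.76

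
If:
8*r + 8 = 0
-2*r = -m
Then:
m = -2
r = -1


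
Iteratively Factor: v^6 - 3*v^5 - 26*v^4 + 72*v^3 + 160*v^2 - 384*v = (v - 4)*(v^5 + v^4 - 22*v^3 - 16*v^2 + 96*v) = (v - 4)^2*(v^4 + 5*v^3 - 2*v^2 - 24*v) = (v - 4)^2*(v - 2)*(v^3 + 7*v^2 + 12*v) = (v - 4)^2*(v - 2)*(v + 3)*(v^2 + 4*v) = v*(v - 4)^2*(v - 2)*(v + 3)*(v + 4)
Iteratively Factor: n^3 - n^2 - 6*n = (n)*(n^2 - n - 6) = n*(n - 3)*(n + 2)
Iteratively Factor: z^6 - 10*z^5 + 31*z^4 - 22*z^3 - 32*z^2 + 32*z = (z)*(z^5 - 10*z^4 + 31*z^3 - 22*z^2 - 32*z + 32) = z*(z - 1)*(z^4 - 9*z^3 + 22*z^2 - 32) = z*(z - 4)*(z - 1)*(z^3 - 5*z^2 + 2*z + 8) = z*(z - 4)*(z - 2)*(z - 1)*(z^2 - 3*z - 4) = z*(z - 4)^2*(z - 2)*(z - 1)*(z + 1)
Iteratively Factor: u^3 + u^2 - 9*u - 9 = (u + 3)*(u^2 - 2*u - 3) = (u + 1)*(u + 3)*(u - 3)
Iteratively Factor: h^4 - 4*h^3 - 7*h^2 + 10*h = (h - 5)*(h^3 + h^2 - 2*h) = (h - 5)*(h - 1)*(h^2 + 2*h) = h*(h - 5)*(h - 1)*(h + 2)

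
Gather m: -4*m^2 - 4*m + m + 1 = -4*m^2 - 3*m + 1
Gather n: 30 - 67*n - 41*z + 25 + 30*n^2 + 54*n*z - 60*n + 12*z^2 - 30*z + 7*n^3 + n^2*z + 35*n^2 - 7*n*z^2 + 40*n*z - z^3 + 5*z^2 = 7*n^3 + n^2*(z + 65) + n*(-7*z^2 + 94*z - 127) - z^3 + 17*z^2 - 71*z + 55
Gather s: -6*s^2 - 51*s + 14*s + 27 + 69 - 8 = -6*s^2 - 37*s + 88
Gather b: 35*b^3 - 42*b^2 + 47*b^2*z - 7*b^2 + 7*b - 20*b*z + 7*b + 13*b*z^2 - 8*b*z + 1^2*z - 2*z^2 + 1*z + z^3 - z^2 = 35*b^3 + b^2*(47*z - 49) + b*(13*z^2 - 28*z + 14) + z^3 - 3*z^2 + 2*z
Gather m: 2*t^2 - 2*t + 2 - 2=2*t^2 - 2*t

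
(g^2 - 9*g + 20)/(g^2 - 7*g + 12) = (g - 5)/(g - 3)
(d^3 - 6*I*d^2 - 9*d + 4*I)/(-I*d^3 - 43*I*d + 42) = (I*d^3 + 6*d^2 - 9*I*d - 4)/(d^3 + 43*d + 42*I)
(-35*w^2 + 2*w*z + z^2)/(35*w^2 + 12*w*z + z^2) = (-5*w + z)/(5*w + z)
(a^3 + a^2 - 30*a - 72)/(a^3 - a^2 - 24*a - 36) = (a + 4)/(a + 2)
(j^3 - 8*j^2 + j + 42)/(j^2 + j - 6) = (j^3 - 8*j^2 + j + 42)/(j^2 + j - 6)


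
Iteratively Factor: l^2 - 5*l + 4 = (l - 1)*(l - 4)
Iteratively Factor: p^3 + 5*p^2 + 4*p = (p + 1)*(p^2 + 4*p) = p*(p + 1)*(p + 4)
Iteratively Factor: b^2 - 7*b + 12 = (b - 4)*(b - 3)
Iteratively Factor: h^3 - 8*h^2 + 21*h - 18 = (h - 3)*(h^2 - 5*h + 6) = (h - 3)^2*(h - 2)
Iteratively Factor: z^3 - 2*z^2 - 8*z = (z)*(z^2 - 2*z - 8) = z*(z + 2)*(z - 4)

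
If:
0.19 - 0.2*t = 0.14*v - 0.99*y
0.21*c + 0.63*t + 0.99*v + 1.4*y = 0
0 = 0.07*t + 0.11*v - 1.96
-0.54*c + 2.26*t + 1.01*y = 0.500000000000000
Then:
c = -84.56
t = -20.02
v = 30.56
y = 0.08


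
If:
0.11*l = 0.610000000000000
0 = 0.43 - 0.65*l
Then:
No Solution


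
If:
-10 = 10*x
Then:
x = -1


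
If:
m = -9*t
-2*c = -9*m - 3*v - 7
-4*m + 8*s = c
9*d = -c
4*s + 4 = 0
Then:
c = 12*v/17 - 44/17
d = 44/153 - 4*v/51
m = -3*v/17 - 23/17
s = -1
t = v/51 + 23/153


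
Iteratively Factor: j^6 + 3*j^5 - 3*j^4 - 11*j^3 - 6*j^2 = (j)*(j^5 + 3*j^4 - 3*j^3 - 11*j^2 - 6*j) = j^2*(j^4 + 3*j^3 - 3*j^2 - 11*j - 6) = j^2*(j - 2)*(j^3 + 5*j^2 + 7*j + 3) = j^2*(j - 2)*(j + 3)*(j^2 + 2*j + 1) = j^2*(j - 2)*(j + 1)*(j + 3)*(j + 1)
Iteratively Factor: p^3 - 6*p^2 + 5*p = (p)*(p^2 - 6*p + 5) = p*(p - 1)*(p - 5)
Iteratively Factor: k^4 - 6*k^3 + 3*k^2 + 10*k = (k + 1)*(k^3 - 7*k^2 + 10*k) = k*(k + 1)*(k^2 - 7*k + 10) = k*(k - 2)*(k + 1)*(k - 5)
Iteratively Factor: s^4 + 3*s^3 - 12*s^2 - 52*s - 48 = (s - 4)*(s^3 + 7*s^2 + 16*s + 12) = (s - 4)*(s + 2)*(s^2 + 5*s + 6) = (s - 4)*(s + 2)^2*(s + 3)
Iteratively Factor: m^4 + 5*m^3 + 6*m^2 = (m + 2)*(m^3 + 3*m^2) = (m + 2)*(m + 3)*(m^2) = m*(m + 2)*(m + 3)*(m)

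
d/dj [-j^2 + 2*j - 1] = 2 - 2*j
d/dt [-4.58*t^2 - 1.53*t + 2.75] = -9.16*t - 1.53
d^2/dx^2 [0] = 0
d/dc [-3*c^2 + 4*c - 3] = 4 - 6*c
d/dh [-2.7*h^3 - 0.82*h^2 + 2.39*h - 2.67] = -8.1*h^2 - 1.64*h + 2.39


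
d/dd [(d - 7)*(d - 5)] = 2*d - 12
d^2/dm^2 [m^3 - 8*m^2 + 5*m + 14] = 6*m - 16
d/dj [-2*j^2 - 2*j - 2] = -4*j - 2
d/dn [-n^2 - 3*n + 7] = -2*n - 3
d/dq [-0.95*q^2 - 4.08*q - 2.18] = -1.9*q - 4.08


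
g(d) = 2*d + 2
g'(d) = 2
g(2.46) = 6.92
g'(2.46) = 2.00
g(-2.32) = -2.64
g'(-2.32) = 2.00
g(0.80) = 3.60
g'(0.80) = 2.00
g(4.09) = 10.18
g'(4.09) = 2.00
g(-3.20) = -4.40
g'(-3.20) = 2.00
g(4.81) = 11.62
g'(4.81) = 2.00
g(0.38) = 2.76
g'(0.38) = 2.00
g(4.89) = 11.78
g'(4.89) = 2.00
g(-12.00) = -22.00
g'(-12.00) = 2.00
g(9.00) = 20.00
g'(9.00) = 2.00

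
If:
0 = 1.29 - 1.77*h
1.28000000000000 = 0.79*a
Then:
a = 1.62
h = 0.73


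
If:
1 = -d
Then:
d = -1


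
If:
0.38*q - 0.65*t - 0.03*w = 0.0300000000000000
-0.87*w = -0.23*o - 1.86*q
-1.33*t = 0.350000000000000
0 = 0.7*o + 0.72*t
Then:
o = 0.27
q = -0.44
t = -0.26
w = -0.87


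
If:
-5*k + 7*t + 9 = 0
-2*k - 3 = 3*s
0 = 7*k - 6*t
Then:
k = -54/19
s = 17/19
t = -63/19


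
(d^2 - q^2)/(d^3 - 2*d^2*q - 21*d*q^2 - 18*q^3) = (-d + q)/(-d^2 + 3*d*q + 18*q^2)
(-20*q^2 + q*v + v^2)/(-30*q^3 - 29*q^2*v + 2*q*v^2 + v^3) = (20*q^2 - q*v - v^2)/(30*q^3 + 29*q^2*v - 2*q*v^2 - v^3)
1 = 1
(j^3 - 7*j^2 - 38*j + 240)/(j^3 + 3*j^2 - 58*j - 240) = (j - 5)/(j + 5)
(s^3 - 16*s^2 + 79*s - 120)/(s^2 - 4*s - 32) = (s^2 - 8*s + 15)/(s + 4)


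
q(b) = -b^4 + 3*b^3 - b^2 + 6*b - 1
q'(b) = -4*b^3 + 9*b^2 - 2*b + 6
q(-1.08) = -13.79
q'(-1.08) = 23.70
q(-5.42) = -1403.53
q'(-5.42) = 918.11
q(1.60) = 11.77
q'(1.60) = 9.46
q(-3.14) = -219.79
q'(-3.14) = 224.85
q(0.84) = 4.61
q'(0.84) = 8.30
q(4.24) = -88.06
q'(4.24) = -145.58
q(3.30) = -2.87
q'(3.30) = -46.34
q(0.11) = -0.35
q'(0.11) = 5.88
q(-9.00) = -8884.00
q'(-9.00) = 3669.00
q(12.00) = -15625.00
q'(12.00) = -5634.00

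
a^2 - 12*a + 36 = (a - 6)^2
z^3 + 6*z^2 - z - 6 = (z - 1)*(z + 1)*(z + 6)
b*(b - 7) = b^2 - 7*b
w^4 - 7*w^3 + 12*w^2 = w^2*(w - 4)*(w - 3)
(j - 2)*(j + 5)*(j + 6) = j^3 + 9*j^2 + 8*j - 60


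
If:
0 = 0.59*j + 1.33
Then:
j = -2.25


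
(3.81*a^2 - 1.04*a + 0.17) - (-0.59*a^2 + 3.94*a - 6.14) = 4.4*a^2 - 4.98*a + 6.31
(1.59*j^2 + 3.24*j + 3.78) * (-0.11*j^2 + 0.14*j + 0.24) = -0.1749*j^4 - 0.1338*j^3 + 0.4194*j^2 + 1.3068*j + 0.9072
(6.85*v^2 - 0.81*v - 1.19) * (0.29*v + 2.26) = 1.9865*v^3 + 15.2461*v^2 - 2.1757*v - 2.6894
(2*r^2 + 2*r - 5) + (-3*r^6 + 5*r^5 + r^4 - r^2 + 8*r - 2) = -3*r^6 + 5*r^5 + r^4 + r^2 + 10*r - 7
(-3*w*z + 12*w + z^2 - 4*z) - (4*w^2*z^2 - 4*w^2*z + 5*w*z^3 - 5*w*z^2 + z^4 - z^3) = -4*w^2*z^2 + 4*w^2*z - 5*w*z^3 + 5*w*z^2 - 3*w*z + 12*w - z^4 + z^3 + z^2 - 4*z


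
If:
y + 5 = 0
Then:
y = -5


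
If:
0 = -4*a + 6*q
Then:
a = 3*q/2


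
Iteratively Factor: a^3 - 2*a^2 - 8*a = (a - 4)*(a^2 + 2*a) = a*(a - 4)*(a + 2)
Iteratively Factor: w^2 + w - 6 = (w + 3)*(w - 2)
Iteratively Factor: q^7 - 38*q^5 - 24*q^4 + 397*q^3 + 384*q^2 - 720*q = (q - 1)*(q^6 + q^5 - 37*q^4 - 61*q^3 + 336*q^2 + 720*q) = q*(q - 1)*(q^5 + q^4 - 37*q^3 - 61*q^2 + 336*q + 720) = q*(q - 1)*(q + 3)*(q^4 - 2*q^3 - 31*q^2 + 32*q + 240) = q*(q - 5)*(q - 1)*(q + 3)*(q^3 + 3*q^2 - 16*q - 48) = q*(q - 5)*(q - 1)*(q + 3)^2*(q^2 - 16) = q*(q - 5)*(q - 4)*(q - 1)*(q + 3)^2*(q + 4)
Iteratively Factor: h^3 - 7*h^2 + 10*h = (h - 5)*(h^2 - 2*h) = h*(h - 5)*(h - 2)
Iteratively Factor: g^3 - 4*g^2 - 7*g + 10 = (g - 1)*(g^2 - 3*g - 10) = (g - 1)*(g + 2)*(g - 5)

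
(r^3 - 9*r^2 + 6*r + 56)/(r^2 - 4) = (r^2 - 11*r + 28)/(r - 2)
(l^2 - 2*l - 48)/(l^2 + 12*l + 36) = (l - 8)/(l + 6)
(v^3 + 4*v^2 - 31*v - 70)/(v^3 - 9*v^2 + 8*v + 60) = (v + 7)/(v - 6)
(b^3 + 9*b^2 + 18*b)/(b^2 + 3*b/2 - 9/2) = 2*b*(b + 6)/(2*b - 3)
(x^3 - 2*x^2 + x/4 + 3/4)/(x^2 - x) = x - 1 - 3/(4*x)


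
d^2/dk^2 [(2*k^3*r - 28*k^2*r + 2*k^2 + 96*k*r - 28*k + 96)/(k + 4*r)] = 4*(k^3*r + 12*k^2*r^2 + 48*k*r^3 - 224*r^3 - 176*r^2 + 56*r + 48)/(k^3 + 12*k^2*r + 48*k*r^2 + 64*r^3)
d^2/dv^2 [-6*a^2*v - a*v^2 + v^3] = -2*a + 6*v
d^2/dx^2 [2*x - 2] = 0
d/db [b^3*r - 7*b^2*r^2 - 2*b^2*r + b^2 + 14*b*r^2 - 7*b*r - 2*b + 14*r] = 3*b^2*r - 14*b*r^2 - 4*b*r + 2*b + 14*r^2 - 7*r - 2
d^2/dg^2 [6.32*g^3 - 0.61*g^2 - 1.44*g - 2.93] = 37.92*g - 1.22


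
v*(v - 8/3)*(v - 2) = v^3 - 14*v^2/3 + 16*v/3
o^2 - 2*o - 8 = (o - 4)*(o + 2)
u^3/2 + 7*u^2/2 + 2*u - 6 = (u/2 + 1)*(u - 1)*(u + 6)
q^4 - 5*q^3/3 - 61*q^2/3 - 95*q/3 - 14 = (q - 6)*(q + 1)^2*(q + 7/3)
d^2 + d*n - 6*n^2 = (d - 2*n)*(d + 3*n)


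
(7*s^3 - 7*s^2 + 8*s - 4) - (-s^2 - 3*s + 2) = 7*s^3 - 6*s^2 + 11*s - 6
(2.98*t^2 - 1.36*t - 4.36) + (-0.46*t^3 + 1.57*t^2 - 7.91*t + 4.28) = -0.46*t^3 + 4.55*t^2 - 9.27*t - 0.0800000000000001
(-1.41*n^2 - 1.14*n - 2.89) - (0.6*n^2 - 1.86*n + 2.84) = -2.01*n^2 + 0.72*n - 5.73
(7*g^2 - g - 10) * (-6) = -42*g^2 + 6*g + 60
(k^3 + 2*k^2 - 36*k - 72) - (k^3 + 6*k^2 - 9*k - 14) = -4*k^2 - 27*k - 58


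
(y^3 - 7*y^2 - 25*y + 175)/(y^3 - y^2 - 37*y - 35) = (y - 5)/(y + 1)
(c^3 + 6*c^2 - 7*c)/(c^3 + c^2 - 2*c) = (c + 7)/(c + 2)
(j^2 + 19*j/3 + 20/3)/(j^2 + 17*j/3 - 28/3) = (3*j^2 + 19*j + 20)/(3*j^2 + 17*j - 28)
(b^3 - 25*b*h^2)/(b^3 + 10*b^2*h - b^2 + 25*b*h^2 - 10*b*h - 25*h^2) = b*(b - 5*h)/(b^2 + 5*b*h - b - 5*h)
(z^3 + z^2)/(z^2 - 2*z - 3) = z^2/(z - 3)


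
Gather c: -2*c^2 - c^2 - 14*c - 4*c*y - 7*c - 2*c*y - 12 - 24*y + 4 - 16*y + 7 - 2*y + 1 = -3*c^2 + c*(-6*y - 21) - 42*y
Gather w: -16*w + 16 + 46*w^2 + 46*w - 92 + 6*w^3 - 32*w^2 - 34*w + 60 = 6*w^3 + 14*w^2 - 4*w - 16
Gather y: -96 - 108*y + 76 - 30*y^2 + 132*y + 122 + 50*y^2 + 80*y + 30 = 20*y^2 + 104*y + 132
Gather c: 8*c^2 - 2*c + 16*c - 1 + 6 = 8*c^2 + 14*c + 5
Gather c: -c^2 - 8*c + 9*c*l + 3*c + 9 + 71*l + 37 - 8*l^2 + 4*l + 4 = -c^2 + c*(9*l - 5) - 8*l^2 + 75*l + 50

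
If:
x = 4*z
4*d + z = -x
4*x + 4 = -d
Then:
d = 20/59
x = -64/59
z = -16/59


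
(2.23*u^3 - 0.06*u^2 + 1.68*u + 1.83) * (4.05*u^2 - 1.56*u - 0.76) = 9.0315*u^5 - 3.7218*u^4 + 5.2028*u^3 + 4.8363*u^2 - 4.1316*u - 1.3908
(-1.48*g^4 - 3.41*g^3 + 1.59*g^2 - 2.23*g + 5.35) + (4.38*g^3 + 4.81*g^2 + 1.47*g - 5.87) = -1.48*g^4 + 0.97*g^3 + 6.4*g^2 - 0.76*g - 0.52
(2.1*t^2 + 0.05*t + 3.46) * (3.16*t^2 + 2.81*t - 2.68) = 6.636*t^4 + 6.059*t^3 + 5.4461*t^2 + 9.5886*t - 9.2728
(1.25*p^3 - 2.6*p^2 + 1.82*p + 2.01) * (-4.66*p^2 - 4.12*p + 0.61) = -5.825*p^5 + 6.966*p^4 + 2.9933*p^3 - 18.451*p^2 - 7.171*p + 1.2261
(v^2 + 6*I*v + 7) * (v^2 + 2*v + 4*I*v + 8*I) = v^4 + 2*v^3 + 10*I*v^3 - 17*v^2 + 20*I*v^2 - 34*v + 28*I*v + 56*I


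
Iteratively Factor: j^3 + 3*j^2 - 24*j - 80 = (j + 4)*(j^2 - j - 20) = (j - 5)*(j + 4)*(j + 4)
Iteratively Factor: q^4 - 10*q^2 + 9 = (q + 3)*(q^3 - 3*q^2 - q + 3) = (q + 1)*(q + 3)*(q^2 - 4*q + 3) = (q - 3)*(q + 1)*(q + 3)*(q - 1)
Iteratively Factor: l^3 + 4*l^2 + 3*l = (l + 3)*(l^2 + l) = l*(l + 3)*(l + 1)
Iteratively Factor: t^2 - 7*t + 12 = (t - 3)*(t - 4)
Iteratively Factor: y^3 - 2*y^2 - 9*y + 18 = (y - 3)*(y^2 + y - 6) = (y - 3)*(y - 2)*(y + 3)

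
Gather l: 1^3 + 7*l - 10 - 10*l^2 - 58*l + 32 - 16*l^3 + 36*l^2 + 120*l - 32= -16*l^3 + 26*l^2 + 69*l - 9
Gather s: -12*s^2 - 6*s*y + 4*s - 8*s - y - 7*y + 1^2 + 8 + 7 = -12*s^2 + s*(-6*y - 4) - 8*y + 16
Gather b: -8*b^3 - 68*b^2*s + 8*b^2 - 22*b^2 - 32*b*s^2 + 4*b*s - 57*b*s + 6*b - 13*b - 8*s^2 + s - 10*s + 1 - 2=-8*b^3 + b^2*(-68*s - 14) + b*(-32*s^2 - 53*s - 7) - 8*s^2 - 9*s - 1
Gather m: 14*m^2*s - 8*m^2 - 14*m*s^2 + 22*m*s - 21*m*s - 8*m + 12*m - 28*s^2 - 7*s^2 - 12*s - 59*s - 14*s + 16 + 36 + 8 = m^2*(14*s - 8) + m*(-14*s^2 + s + 4) - 35*s^2 - 85*s + 60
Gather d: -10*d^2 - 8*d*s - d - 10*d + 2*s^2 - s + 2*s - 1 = -10*d^2 + d*(-8*s - 11) + 2*s^2 + s - 1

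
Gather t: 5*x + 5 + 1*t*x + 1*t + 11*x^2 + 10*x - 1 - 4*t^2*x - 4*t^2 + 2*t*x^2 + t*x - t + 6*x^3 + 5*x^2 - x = t^2*(-4*x - 4) + t*(2*x^2 + 2*x) + 6*x^3 + 16*x^2 + 14*x + 4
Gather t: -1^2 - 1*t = -t - 1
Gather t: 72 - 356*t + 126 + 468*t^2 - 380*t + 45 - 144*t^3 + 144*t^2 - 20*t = -144*t^3 + 612*t^2 - 756*t + 243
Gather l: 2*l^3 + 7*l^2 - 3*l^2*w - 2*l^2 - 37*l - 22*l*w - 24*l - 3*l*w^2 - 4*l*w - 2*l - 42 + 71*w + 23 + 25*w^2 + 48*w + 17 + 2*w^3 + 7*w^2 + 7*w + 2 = 2*l^3 + l^2*(5 - 3*w) + l*(-3*w^2 - 26*w - 63) + 2*w^3 + 32*w^2 + 126*w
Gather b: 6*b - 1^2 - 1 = 6*b - 2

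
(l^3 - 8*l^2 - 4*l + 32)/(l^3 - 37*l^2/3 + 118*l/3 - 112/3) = 3*(l + 2)/(3*l - 7)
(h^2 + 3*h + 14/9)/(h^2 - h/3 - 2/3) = (h + 7/3)/(h - 1)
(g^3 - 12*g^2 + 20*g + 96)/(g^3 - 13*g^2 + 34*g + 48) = (g + 2)/(g + 1)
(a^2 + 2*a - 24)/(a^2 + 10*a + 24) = (a - 4)/(a + 4)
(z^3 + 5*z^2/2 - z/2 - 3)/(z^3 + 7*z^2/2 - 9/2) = (z + 2)/(z + 3)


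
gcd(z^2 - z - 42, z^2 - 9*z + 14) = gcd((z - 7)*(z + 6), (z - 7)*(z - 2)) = z - 7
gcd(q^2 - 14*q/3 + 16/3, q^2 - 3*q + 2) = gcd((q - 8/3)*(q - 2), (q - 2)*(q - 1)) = q - 2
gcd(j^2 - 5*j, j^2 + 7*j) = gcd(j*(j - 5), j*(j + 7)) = j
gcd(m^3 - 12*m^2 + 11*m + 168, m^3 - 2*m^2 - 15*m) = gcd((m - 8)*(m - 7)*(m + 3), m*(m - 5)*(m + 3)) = m + 3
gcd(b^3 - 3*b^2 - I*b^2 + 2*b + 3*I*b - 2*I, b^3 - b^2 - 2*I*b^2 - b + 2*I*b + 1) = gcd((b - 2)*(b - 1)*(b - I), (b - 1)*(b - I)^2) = b^2 + b*(-1 - I) + I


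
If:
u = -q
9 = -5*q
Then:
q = -9/5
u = 9/5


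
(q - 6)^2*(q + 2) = q^3 - 10*q^2 + 12*q + 72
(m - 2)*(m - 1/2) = m^2 - 5*m/2 + 1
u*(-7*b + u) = -7*b*u + u^2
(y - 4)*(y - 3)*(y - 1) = y^3 - 8*y^2 + 19*y - 12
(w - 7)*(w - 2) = w^2 - 9*w + 14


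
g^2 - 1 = (g - 1)*(g + 1)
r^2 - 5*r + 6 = (r - 3)*(r - 2)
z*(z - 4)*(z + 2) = z^3 - 2*z^2 - 8*z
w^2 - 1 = (w - 1)*(w + 1)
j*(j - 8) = j^2 - 8*j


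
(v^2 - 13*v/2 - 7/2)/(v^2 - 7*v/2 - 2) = (v - 7)/(v - 4)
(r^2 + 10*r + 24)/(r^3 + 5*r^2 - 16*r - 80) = (r + 6)/(r^2 + r - 20)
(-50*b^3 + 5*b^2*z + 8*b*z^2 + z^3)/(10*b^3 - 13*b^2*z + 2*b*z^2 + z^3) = (5*b + z)/(-b + z)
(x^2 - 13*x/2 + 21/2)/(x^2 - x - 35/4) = 2*(x - 3)/(2*x + 5)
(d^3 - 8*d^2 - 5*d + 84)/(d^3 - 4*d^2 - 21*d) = (d - 4)/d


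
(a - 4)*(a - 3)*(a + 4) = a^3 - 3*a^2 - 16*a + 48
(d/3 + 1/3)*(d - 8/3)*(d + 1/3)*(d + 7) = d^4/3 + 17*d^3/9 - 113*d^2/27 - 211*d/27 - 56/27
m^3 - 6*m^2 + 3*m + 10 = (m - 5)*(m - 2)*(m + 1)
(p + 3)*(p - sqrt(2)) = p^2 - sqrt(2)*p + 3*p - 3*sqrt(2)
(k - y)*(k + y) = k^2 - y^2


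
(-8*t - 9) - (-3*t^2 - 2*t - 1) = 3*t^2 - 6*t - 8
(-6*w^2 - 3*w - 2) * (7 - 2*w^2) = 12*w^4 + 6*w^3 - 38*w^2 - 21*w - 14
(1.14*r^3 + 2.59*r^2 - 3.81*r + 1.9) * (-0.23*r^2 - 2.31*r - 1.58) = -0.2622*r^5 - 3.2291*r^4 - 6.9078*r^3 + 4.2719*r^2 + 1.6308*r - 3.002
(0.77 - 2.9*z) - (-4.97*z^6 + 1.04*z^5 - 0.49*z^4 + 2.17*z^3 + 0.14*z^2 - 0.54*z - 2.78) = 4.97*z^6 - 1.04*z^5 + 0.49*z^4 - 2.17*z^3 - 0.14*z^2 - 2.36*z + 3.55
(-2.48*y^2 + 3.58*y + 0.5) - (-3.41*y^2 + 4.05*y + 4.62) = 0.93*y^2 - 0.47*y - 4.12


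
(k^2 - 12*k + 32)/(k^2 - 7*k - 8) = (k - 4)/(k + 1)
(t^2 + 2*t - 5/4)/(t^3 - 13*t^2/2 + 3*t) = (t + 5/2)/(t*(t - 6))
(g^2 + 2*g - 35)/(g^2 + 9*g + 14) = (g - 5)/(g + 2)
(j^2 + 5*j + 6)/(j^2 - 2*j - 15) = (j + 2)/(j - 5)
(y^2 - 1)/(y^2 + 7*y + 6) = (y - 1)/(y + 6)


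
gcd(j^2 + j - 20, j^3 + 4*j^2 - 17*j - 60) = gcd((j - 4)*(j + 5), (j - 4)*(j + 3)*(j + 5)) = j^2 + j - 20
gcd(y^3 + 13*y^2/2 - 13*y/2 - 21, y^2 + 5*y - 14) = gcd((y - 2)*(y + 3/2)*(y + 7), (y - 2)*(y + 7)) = y^2 + 5*y - 14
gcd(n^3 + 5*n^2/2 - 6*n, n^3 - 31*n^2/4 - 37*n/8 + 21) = n - 3/2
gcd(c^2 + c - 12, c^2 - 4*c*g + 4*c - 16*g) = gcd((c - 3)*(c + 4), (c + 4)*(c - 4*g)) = c + 4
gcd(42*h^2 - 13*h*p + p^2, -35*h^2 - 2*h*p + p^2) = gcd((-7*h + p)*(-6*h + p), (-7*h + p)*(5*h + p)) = -7*h + p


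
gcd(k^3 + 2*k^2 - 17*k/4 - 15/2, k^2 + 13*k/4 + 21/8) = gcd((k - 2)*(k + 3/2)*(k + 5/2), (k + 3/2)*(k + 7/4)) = k + 3/2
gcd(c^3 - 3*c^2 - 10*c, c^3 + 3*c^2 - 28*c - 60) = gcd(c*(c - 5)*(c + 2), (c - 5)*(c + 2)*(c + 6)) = c^2 - 3*c - 10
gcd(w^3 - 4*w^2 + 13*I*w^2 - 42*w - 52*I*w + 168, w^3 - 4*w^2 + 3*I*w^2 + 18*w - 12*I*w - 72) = w^2 + w*(-4 + 6*I) - 24*I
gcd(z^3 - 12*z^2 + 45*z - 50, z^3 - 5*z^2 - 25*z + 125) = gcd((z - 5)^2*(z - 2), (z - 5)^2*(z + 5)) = z^2 - 10*z + 25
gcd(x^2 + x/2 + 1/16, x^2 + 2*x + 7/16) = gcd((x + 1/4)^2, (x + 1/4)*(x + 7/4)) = x + 1/4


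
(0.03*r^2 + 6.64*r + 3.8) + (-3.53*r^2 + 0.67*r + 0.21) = -3.5*r^2 + 7.31*r + 4.01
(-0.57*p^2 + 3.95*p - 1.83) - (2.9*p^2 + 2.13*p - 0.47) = -3.47*p^2 + 1.82*p - 1.36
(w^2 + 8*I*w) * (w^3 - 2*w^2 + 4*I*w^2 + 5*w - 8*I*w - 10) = w^5 - 2*w^4 + 12*I*w^4 - 27*w^3 - 24*I*w^3 + 54*w^2 + 40*I*w^2 - 80*I*w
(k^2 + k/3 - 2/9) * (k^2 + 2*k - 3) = k^4 + 7*k^3/3 - 23*k^2/9 - 13*k/9 + 2/3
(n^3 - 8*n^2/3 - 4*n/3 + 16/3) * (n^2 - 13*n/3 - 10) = n^5 - 7*n^4 + 2*n^3/9 + 340*n^2/9 - 88*n/9 - 160/3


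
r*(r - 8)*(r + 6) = r^3 - 2*r^2 - 48*r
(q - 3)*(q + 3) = q^2 - 9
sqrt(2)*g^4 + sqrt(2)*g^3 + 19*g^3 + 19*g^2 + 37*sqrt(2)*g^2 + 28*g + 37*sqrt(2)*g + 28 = (g + 1)*(g + 2*sqrt(2))*(g + 7*sqrt(2))*(sqrt(2)*g + 1)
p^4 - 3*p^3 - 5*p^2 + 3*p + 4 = (p - 4)*(p - 1)*(p + 1)^2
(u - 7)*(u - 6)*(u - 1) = u^3 - 14*u^2 + 55*u - 42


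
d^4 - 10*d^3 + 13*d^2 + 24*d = d*(d - 8)*(d - 3)*(d + 1)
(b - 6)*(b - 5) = b^2 - 11*b + 30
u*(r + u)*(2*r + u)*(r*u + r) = 2*r^3*u^2 + 2*r^3*u + 3*r^2*u^3 + 3*r^2*u^2 + r*u^4 + r*u^3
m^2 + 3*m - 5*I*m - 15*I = (m + 3)*(m - 5*I)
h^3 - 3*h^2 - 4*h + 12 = (h - 3)*(h - 2)*(h + 2)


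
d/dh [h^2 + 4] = 2*h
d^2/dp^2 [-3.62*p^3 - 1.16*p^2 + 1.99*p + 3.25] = -21.72*p - 2.32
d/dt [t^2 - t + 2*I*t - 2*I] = 2*t - 1 + 2*I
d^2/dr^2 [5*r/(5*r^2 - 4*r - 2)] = 10*(-4*r*(5*r - 2)^2 + (4 - 15*r)*(-5*r^2 + 4*r + 2))/(-5*r^2 + 4*r + 2)^3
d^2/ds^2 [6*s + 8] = 0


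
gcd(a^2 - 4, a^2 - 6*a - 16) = a + 2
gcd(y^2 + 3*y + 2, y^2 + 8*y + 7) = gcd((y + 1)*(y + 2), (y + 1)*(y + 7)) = y + 1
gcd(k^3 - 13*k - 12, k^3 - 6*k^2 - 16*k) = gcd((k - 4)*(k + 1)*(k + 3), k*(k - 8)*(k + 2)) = 1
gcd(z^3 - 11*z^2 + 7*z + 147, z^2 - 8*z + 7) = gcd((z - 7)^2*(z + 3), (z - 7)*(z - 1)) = z - 7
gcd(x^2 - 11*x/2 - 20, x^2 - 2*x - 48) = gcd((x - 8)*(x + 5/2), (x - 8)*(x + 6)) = x - 8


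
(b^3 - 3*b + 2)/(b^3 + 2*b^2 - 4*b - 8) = (b^2 - 2*b + 1)/(b^2 - 4)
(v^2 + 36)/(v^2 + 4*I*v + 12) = (v - 6*I)/(v - 2*I)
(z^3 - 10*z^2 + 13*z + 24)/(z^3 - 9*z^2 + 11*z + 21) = (z - 8)/(z - 7)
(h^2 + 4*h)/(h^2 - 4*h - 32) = h/(h - 8)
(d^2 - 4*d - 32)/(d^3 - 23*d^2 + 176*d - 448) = (d + 4)/(d^2 - 15*d + 56)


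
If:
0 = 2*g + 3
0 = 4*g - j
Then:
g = -3/2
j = -6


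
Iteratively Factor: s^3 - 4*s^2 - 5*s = (s - 5)*(s^2 + s) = (s - 5)*(s + 1)*(s)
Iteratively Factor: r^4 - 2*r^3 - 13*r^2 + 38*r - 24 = (r - 3)*(r^3 + r^2 - 10*r + 8) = (r - 3)*(r + 4)*(r^2 - 3*r + 2) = (r - 3)*(r - 2)*(r + 4)*(r - 1)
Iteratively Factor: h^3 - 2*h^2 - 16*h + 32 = (h - 4)*(h^2 + 2*h - 8) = (h - 4)*(h - 2)*(h + 4)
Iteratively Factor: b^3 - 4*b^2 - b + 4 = (b + 1)*(b^2 - 5*b + 4) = (b - 4)*(b + 1)*(b - 1)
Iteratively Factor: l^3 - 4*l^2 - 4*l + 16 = (l + 2)*(l^2 - 6*l + 8) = (l - 2)*(l + 2)*(l - 4)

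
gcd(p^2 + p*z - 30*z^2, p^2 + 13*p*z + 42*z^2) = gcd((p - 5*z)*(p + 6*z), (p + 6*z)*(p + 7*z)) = p + 6*z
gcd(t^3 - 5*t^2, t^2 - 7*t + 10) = t - 5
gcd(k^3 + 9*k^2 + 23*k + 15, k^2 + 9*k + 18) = k + 3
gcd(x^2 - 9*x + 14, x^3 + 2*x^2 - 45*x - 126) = x - 7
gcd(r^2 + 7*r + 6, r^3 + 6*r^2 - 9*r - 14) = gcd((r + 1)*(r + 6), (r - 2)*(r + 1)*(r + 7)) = r + 1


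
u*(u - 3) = u^2 - 3*u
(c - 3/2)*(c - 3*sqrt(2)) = c^2 - 3*sqrt(2)*c - 3*c/2 + 9*sqrt(2)/2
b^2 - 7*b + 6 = (b - 6)*(b - 1)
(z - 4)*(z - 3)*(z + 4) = z^3 - 3*z^2 - 16*z + 48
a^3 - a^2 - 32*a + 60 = (a - 5)*(a - 2)*(a + 6)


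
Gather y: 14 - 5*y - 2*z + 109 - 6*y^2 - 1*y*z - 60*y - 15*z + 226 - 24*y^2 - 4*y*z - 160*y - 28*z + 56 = -30*y^2 + y*(-5*z - 225) - 45*z + 405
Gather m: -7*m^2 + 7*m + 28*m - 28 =-7*m^2 + 35*m - 28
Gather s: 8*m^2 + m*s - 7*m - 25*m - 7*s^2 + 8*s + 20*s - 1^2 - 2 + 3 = 8*m^2 - 32*m - 7*s^2 + s*(m + 28)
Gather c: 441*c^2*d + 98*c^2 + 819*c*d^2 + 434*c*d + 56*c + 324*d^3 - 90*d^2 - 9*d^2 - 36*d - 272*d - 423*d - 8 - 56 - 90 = c^2*(441*d + 98) + c*(819*d^2 + 434*d + 56) + 324*d^3 - 99*d^2 - 731*d - 154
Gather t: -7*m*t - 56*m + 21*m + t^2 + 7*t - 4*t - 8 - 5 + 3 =-35*m + t^2 + t*(3 - 7*m) - 10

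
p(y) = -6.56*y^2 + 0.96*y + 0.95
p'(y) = 0.96 - 13.12*y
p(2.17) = -27.86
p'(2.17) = -27.51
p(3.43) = -72.93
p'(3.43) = -44.04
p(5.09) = -164.12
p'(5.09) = -65.82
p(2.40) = -34.53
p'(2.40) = -30.53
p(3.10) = -59.12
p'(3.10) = -39.71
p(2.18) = -28.13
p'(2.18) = -27.64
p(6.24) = -248.49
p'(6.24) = -80.91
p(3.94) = -97.10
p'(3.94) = -50.73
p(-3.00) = -60.97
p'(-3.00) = 40.32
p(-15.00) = -1489.45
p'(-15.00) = 197.76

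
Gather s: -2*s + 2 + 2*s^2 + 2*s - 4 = 2*s^2 - 2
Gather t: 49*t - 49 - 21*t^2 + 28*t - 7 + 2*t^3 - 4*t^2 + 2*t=2*t^3 - 25*t^2 + 79*t - 56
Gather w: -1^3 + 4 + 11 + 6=20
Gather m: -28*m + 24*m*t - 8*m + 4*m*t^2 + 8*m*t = m*(4*t^2 + 32*t - 36)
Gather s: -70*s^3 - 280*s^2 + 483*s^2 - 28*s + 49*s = -70*s^3 + 203*s^2 + 21*s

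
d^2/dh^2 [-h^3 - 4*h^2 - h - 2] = -6*h - 8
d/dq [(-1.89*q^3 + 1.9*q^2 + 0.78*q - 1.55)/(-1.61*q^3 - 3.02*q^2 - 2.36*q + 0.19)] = (8.7668*q^4 + 11.4324*q^3 - 10.6922*q^2 - 8.64*q - 3.5098)/(2.5921*q^6 + 9.7244*q^5 + 16.7196*q^4 + 13.6426*q^3 + 4.422*q^2 - 0.8968*q + 0.0361)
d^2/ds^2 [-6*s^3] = -36*s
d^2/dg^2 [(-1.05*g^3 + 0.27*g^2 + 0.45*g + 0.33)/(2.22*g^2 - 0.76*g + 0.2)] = (7.105427357601e-15*g^5 - 3.5527136788005e-15*g^4 + 5.066088*g^3 + 9.996552*g^2 - 4.791456*g + 0.246576)/(10.941048*g^6 - 11.236752*g^5 + 6.803856*g^4 - 2.463616*g^3 + 0.61296*g^2 - 0.0912*g + 0.008)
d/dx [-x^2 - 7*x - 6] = -2*x - 7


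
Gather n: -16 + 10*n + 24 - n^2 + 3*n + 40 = -n^2 + 13*n + 48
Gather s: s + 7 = s + 7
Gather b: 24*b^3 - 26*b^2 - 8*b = 24*b^3 - 26*b^2 - 8*b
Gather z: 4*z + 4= 4*z + 4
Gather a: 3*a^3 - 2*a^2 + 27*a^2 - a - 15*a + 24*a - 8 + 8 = 3*a^3 + 25*a^2 + 8*a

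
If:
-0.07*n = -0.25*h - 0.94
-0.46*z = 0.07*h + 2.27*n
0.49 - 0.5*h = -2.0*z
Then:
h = -3.66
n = 0.35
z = -1.16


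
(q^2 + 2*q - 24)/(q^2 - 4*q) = (q + 6)/q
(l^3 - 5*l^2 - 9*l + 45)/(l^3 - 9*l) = (l - 5)/l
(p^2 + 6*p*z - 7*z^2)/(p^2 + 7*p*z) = (p - z)/p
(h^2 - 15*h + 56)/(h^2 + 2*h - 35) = (h^2 - 15*h + 56)/(h^2 + 2*h - 35)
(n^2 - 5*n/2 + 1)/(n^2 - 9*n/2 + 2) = (n - 2)/(n - 4)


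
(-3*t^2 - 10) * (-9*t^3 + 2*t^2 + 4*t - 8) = 27*t^5 - 6*t^4 + 78*t^3 + 4*t^2 - 40*t + 80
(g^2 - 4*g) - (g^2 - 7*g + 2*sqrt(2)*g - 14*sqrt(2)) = -2*sqrt(2)*g + 3*g + 14*sqrt(2)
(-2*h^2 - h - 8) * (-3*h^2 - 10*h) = 6*h^4 + 23*h^3 + 34*h^2 + 80*h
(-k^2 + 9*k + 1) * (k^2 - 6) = -k^4 + 9*k^3 + 7*k^2 - 54*k - 6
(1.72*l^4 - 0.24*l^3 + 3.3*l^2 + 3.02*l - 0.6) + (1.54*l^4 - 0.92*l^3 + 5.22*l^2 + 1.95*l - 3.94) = 3.26*l^4 - 1.16*l^3 + 8.52*l^2 + 4.97*l - 4.54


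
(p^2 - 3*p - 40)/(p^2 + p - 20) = (p - 8)/(p - 4)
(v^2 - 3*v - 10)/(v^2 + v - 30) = (v + 2)/(v + 6)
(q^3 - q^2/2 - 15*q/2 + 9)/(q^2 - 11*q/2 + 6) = (q^2 + q - 6)/(q - 4)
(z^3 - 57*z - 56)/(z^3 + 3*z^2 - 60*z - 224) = (z + 1)/(z + 4)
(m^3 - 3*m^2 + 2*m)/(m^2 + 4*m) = (m^2 - 3*m + 2)/(m + 4)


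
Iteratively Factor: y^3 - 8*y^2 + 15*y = (y - 5)*(y^2 - 3*y) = (y - 5)*(y - 3)*(y)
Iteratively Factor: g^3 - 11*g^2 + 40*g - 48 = (g - 4)*(g^2 - 7*g + 12) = (g - 4)^2*(g - 3)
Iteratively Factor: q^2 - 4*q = (q)*(q - 4)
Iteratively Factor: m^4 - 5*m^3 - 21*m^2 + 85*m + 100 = (m - 5)*(m^3 - 21*m - 20) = (m - 5)*(m + 1)*(m^2 - m - 20) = (m - 5)^2*(m + 1)*(m + 4)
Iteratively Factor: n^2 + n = (n + 1)*(n)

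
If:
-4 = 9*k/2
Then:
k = -8/9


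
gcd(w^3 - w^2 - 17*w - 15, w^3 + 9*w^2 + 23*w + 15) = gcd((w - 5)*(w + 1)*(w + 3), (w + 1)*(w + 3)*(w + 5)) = w^2 + 4*w + 3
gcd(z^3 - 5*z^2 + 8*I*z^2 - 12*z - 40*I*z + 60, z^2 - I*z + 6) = z + 2*I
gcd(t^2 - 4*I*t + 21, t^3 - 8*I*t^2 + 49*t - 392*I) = t - 7*I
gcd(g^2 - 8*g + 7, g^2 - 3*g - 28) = g - 7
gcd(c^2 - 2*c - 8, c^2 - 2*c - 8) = c^2 - 2*c - 8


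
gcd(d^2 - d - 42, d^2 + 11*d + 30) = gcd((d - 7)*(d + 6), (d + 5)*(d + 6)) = d + 6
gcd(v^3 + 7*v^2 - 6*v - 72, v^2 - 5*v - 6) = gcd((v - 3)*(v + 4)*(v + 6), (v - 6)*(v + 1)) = 1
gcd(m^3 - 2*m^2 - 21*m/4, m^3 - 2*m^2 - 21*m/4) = m^3 - 2*m^2 - 21*m/4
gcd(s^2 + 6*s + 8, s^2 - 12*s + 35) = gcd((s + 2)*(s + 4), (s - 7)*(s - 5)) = 1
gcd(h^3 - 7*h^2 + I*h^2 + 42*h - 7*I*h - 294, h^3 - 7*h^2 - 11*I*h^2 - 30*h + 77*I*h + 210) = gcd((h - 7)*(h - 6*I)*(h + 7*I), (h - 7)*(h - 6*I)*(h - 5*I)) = h^2 + h*(-7 - 6*I) + 42*I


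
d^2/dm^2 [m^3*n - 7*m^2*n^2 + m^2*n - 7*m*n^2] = 2*n*(3*m - 7*n + 1)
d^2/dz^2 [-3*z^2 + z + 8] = -6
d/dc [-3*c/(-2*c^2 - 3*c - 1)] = 3*(1 - 2*c^2)/(4*c^4 + 12*c^3 + 13*c^2 + 6*c + 1)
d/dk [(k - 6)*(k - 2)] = 2*k - 8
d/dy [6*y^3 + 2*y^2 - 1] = 2*y*(9*y + 2)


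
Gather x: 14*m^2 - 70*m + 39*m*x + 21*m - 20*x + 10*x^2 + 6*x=14*m^2 - 49*m + 10*x^2 + x*(39*m - 14)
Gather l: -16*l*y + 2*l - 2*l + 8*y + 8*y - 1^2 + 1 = -16*l*y + 16*y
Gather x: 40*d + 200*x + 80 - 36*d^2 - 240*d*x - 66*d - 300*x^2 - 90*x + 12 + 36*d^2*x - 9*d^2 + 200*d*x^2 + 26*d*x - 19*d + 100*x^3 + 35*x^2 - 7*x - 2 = -45*d^2 - 45*d + 100*x^3 + x^2*(200*d - 265) + x*(36*d^2 - 214*d + 103) + 90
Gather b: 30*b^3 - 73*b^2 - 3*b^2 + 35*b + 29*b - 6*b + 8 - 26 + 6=30*b^3 - 76*b^2 + 58*b - 12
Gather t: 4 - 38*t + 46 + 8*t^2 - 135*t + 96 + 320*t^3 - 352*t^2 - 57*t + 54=320*t^3 - 344*t^2 - 230*t + 200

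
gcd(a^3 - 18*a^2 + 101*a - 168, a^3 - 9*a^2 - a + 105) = a - 7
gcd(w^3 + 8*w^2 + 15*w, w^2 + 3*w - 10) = w + 5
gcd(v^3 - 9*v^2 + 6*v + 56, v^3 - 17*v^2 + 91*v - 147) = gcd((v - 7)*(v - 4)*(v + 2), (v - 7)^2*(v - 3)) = v - 7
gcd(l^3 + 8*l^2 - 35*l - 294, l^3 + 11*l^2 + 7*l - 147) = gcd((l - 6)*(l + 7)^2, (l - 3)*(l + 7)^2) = l^2 + 14*l + 49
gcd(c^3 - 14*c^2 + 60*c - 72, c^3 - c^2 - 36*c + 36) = c - 6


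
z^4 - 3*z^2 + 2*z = z*(z - 1)^2*(z + 2)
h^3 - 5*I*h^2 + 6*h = h*(h - 6*I)*(h + I)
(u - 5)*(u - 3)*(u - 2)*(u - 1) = u^4 - 11*u^3 + 41*u^2 - 61*u + 30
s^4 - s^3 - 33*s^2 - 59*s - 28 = (s - 7)*(s + 1)^2*(s + 4)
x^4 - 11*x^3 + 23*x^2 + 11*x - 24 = (x - 8)*(x - 3)*(x - 1)*(x + 1)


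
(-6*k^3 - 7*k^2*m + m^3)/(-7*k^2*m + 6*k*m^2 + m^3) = (-6*k^3 - 7*k^2*m + m^3)/(m*(-7*k^2 + 6*k*m + m^2))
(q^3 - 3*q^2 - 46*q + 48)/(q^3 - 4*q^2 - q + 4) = (q^2 - 2*q - 48)/(q^2 - 3*q - 4)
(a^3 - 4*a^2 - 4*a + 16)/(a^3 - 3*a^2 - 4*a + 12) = (a - 4)/(a - 3)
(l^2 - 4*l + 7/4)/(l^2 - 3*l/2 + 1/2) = (l - 7/2)/(l - 1)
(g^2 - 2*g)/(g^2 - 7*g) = (g - 2)/(g - 7)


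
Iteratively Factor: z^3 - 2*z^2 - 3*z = (z)*(z^2 - 2*z - 3) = z*(z + 1)*(z - 3)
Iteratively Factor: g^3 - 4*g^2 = (g - 4)*(g^2) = g*(g - 4)*(g)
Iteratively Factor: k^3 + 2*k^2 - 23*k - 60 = (k + 3)*(k^2 - k - 20) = (k + 3)*(k + 4)*(k - 5)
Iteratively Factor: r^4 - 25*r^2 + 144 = (r + 4)*(r^3 - 4*r^2 - 9*r + 36) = (r + 3)*(r + 4)*(r^2 - 7*r + 12) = (r - 4)*(r + 3)*(r + 4)*(r - 3)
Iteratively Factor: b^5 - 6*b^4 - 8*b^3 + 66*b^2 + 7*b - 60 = (b - 4)*(b^4 - 2*b^3 - 16*b^2 + 2*b + 15) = (b - 5)*(b - 4)*(b^3 + 3*b^2 - b - 3) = (b - 5)*(b - 4)*(b - 1)*(b^2 + 4*b + 3) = (b - 5)*(b - 4)*(b - 1)*(b + 3)*(b + 1)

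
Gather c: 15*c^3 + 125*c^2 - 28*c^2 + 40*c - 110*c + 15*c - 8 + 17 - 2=15*c^3 + 97*c^2 - 55*c + 7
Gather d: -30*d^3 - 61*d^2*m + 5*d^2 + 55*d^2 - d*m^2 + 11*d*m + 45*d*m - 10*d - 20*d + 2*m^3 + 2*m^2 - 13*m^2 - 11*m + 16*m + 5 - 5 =-30*d^3 + d^2*(60 - 61*m) + d*(-m^2 + 56*m - 30) + 2*m^3 - 11*m^2 + 5*m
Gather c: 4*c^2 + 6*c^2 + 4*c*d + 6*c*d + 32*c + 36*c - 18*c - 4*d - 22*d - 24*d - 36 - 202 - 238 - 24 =10*c^2 + c*(10*d + 50) - 50*d - 500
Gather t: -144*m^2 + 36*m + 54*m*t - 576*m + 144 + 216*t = -144*m^2 - 540*m + t*(54*m + 216) + 144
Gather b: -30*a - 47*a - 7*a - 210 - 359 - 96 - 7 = -84*a - 672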